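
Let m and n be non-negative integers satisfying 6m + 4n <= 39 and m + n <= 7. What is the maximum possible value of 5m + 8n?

(m,n)=(0,7): 6·0+4·7=28≤39, 1·0+1·7=7≤7, objective 56.
(m,n)=(1,6): 6·1+4·6=30≤39, 1·1+1·6=7≤7, objective 53.
(m,n)=(0,6): 6·0+4·6=24≤39, 1·0+1·6=6≤7, objective 48.
Maximum is 56 at (m,n)=(0,7).

56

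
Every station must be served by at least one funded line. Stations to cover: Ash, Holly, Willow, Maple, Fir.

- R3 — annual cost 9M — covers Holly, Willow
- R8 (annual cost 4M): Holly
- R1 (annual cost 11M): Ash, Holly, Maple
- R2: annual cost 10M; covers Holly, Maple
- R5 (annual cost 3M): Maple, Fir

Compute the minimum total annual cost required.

23

The greedy cost-per-new-station heuristic would pick R5, R8, R3, and R1 for 27, but a cheaper cover exists.
Choose R3, R1, and R5: together they cover Ash, Holly, Willow, Maple, Fir — every station.
Total annual cost: 9 + 11 + 3 = 23.
No cover costs less than 23.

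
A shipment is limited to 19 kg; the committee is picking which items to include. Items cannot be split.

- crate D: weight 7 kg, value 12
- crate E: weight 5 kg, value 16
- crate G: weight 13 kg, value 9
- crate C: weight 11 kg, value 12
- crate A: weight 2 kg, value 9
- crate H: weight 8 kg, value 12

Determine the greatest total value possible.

Allowing fractional choices, the relaxed optimum would be about 44.5, but items are indivisible.
crate E + crate C + crate A: weight 5 + 11 + 2 = 18 ≤ 19, value 16 + 12 + 9 = 37.
crate D + crate E + crate A: weight 7 + 5 + 2 = 14 ≤ 19, value 12 + 16 + 9 = 37.
crate E + crate A + crate H: weight 5 + 2 + 8 = 15 ≤ 19, value 16 + 9 + 12 = 37.
The maximum value is 37; one optimal choice is crate D, crate E, and crate A.

37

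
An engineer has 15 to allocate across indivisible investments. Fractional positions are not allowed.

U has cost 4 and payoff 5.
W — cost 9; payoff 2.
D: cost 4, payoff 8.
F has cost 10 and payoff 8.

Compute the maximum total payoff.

Allowing fractional choices, the relaxed optimum would be about 18.6, but investments are indivisible.
U + F: cost 4 + 10 = 14 ≤ 15, payoff 5 + 8 = 13.
D + F: cost 4 + 10 = 14 ≤ 15, payoff 8 + 8 = 16.
U + D: cost 4 + 4 = 8 ≤ 15, payoff 5 + 8 = 13.
Best is D and F with total payoff 16.

16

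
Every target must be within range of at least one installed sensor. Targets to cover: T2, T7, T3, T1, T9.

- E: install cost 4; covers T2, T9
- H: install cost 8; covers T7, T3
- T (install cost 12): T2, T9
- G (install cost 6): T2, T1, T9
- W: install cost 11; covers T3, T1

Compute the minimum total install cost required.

14

The greedy cost-per-new-target heuristic would pick E, H, and G for 18, but a cheaper cover exists.
Choose H and G: together they cover T2, T7, T3, T1, T9 — every target.
Total install cost: 8 + 6 = 14.
No cover costs less than 14.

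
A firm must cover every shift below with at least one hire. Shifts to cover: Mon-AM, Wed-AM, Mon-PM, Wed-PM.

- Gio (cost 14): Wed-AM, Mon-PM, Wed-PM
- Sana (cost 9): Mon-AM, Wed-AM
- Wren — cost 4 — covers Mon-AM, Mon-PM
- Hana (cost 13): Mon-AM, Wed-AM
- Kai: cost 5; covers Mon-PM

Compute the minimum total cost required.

18

Choose Gio and Wren: together they cover Mon-AM, Wed-AM, Mon-PM, Wed-PM — every shift.
Total cost: 14 + 4 = 18.
No cover costs less than 18.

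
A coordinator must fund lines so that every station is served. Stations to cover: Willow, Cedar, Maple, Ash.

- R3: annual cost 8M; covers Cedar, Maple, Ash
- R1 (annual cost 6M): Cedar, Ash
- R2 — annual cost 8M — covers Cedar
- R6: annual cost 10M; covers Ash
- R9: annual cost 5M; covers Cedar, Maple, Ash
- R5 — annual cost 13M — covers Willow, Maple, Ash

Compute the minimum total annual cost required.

18

Choose R9 and R5: together they cover Willow, Cedar, Maple, Ash — every station.
Total annual cost: 5 + 13 = 18.
No cover costs less than 18.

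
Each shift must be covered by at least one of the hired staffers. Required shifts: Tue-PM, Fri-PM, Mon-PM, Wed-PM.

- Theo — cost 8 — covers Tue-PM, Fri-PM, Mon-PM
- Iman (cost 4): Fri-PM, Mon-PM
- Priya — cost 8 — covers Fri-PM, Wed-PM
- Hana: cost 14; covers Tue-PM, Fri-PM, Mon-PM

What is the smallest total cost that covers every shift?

This is an integer covering problem.
The greedy cost-per-new-shift heuristic would pick Iman, Theo, and Priya for 20, but a cheaper cover exists.
Choose Theo and Priya: together they cover Tue-PM, Fri-PM, Mon-PM, Wed-PM — every shift.
Total cost: 8 + 8 = 16.
No cover costs less than 16.

16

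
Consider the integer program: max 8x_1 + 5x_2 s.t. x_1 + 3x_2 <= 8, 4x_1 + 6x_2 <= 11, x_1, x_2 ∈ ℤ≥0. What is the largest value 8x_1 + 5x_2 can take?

(x_1,x_2)=(2,0) is feasible, giving 16.
(x_1,x_2)=(1,1) is feasible, giving 13.
(x_1,x_2)=(1,0) is feasible, giving 8.
Maximum is 16 at (x_1,x_2)=(2,0).

16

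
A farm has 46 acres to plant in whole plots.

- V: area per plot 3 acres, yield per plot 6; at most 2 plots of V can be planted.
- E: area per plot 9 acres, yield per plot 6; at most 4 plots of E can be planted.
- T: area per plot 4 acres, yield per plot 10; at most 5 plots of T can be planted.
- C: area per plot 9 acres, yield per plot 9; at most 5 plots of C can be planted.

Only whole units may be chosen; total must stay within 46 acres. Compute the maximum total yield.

This is a bounded integer knapsack.
Take 2×V, 5×T, and 2×C: area 44 ≤ 46, yield 2·6 + 5·10 + 2·9 = 80.
T has the best ratio (10/4) and is taken to its limit of 5; remaining capacity is filled optimally with the others.

80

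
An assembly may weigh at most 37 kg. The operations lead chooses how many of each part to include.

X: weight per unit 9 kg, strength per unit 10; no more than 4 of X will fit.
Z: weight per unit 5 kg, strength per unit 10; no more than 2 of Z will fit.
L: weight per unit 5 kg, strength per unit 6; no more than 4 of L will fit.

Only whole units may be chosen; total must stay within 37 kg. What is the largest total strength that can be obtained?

50

1×X, 2×Z, and 3×L: weight 34 ≤ 37, strength 1·10 + 2·10 + 3·6 = 48.
3×X and 2×Z: weight 37 ≤ 37, strength 3·10 + 2·10 = 50.
Best is 50.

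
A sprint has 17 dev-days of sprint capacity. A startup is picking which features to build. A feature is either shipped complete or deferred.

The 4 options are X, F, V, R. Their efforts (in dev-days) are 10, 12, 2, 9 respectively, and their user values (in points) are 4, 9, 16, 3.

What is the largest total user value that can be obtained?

25

Take F and V: effort 12 + 2 = 14 ≤ 17, user value 9 + 16 = 25.
No other feasible combination does better.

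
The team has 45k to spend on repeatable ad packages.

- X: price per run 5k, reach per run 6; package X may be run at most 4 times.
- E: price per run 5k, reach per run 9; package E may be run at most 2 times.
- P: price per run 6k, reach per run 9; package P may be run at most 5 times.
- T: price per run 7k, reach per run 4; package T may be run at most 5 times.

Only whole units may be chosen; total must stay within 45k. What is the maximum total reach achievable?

69

E has the best ratio (9/5); taking only E gives at most 2×9 = 18 (stopped by the supply cap of 2).
Mixing does better — 1×X, 2×E, and 5×P: price 45 ≤ 45, reach 1·6 + 2·9 + 5·9 = 69.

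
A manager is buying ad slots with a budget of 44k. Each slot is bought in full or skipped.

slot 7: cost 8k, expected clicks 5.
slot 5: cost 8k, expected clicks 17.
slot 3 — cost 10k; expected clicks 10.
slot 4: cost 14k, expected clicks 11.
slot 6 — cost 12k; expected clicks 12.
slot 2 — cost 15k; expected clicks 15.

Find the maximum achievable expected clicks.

50

This is a 0-1 knapsack instance.
slot 7 + slot 5 + slot 6 + slot 2: cost 8 + 8 + 12 + 15 = 43 ≤ 44, expected clicks 5 + 17 + 12 + 15 = 49.
slot 7 + slot 5 + slot 3 + slot 2: cost 8 + 8 + 10 + 15 = 41 ≤ 44, expected clicks 5 + 17 + 10 + 15 = 47.
slot 5 + slot 3 + slot 4 + slot 6: cost 8 + 10 + 14 + 12 = 44 ≤ 44, expected clicks 17 + 10 + 11 + 12 = 50.
Best is slot 5, slot 3, slot 4, and slot 6 with total expected clicks 50.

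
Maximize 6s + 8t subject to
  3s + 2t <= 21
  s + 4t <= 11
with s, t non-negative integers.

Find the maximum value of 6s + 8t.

(s,t)=(6,1): 3·6+2·1=20≤21, 1·6+4·1=10≤11, objective 44.
(s,t)=(7,0): 3·7+2·0=21≤21, 1·7+4·0=7≤11, objective 42.
Maximum is 44 at (s,t)=(6,1).

44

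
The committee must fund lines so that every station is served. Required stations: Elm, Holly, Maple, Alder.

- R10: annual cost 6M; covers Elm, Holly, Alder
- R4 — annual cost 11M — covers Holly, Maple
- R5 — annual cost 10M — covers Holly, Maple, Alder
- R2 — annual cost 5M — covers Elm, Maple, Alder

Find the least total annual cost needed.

Choose R10 and R2: together they cover Elm, Holly, Maple, Alder — every station.
Total annual cost: 6 + 5 = 11.
No cover costs less than 11.

11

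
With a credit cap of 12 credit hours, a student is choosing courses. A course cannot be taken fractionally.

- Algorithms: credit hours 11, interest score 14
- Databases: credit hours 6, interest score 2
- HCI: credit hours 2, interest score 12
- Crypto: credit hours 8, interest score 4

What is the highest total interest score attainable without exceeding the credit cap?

Allowing fractional choices, the relaxed optimum would be about 24.7, but courses are indivisible.
Databases + HCI: credit hours 6 + 2 = 8 ≤ 12, interest score 2 + 12 = 14.
HCI + Crypto: credit hours 2 + 8 = 10 ≤ 12, interest score 12 + 4 = 16.
Algorithms: credit hours 11 ≤ 12, interest score 14.
Best is HCI and Crypto with total interest score 16.

16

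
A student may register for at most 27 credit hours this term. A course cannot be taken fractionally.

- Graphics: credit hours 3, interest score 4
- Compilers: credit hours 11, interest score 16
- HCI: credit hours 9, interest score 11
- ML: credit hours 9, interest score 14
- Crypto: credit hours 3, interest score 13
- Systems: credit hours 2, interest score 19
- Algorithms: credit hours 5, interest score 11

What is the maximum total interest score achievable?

Compilers + ML + Crypto + Systems: credit hours 11 + 9 + 3 + 2 = 25 ≤ 27, interest score 16 + 14 + 13 + 19 = 62.
Graphics + Compilers + Crypto + Systems + Algorithms: credit hours 3 + 11 + 3 + 2 + 5 = 24 ≤ 27, interest score 4 + 16 + 13 + 19 + 11 = 63.
Graphics + ML + Crypto + Systems + Algorithms: credit hours 3 + 9 + 3 + 2 + 5 = 22 ≤ 27, interest score 4 + 14 + 13 + 19 + 11 = 61.
Best is Graphics, Compilers, Crypto, Systems, and Algorithms with total interest score 63.

63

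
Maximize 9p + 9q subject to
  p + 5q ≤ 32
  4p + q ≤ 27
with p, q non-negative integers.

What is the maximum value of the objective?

Relaxing integrality, the LP optimum is 96.63 at (p,q) = (5.42, 5.32), which is not an integer point.
(p,q)=(5,5): 1·5+5·5=30≤32, 4·5+1·5=25≤27, objective 90.
(p,q)=(4,5): 1·4+5·5=29≤32, 4·4+1·5=21≤27, objective 81.
(p,q)=(5,4): 1·5+5·4=25≤32, 4·5+1·4=24≤27, objective 81.
(p,q)=(4,4): 1·4+5·4=24≤32, 4·4+1·4=20≤27, objective 72.
Maximum is 90 at (p,q)=(5,5).

90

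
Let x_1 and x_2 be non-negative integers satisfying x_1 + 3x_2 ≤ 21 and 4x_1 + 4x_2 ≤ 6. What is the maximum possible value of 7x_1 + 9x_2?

9

Relaxing integrality, the LP optimum is 13.50 at (x_1,x_2) = (0, 1.5), which is not an integer point.
(x_1,x_2)=(0,1): 1·0+3·1=3≤21, 4·0+4·1=4≤6, objective 9.
(x_1,x_2)=(1,0): 1·1+3·0=1≤21, 4·1+4·0=4≤6, objective 7.
No feasible integer point exceeds 9.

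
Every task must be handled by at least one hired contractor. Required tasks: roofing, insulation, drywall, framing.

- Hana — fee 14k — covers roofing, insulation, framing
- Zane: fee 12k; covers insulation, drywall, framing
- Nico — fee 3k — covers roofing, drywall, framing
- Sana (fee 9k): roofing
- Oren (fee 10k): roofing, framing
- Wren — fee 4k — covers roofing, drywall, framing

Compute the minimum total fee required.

15

This is a weighted set-cover instance.
Choose Zane and Nico: together they cover roofing, insulation, drywall, framing — every task.
Total fee: 12 + 3 = 15.
No cover costs less than 15.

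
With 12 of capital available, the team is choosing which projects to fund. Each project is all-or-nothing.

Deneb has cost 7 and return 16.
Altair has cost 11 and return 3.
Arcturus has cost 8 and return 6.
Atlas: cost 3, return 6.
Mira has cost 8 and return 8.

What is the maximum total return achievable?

Allowing fractional choices, the relaxed optimum would be about 24.0, but projects are indivisible.
Deneb + Atlas: cost 7 + 3 = 10 ≤ 12, return 16 + 6 = 22.
Atlas + Mira: cost 3 + 8 = 11 ≤ 12, return 6 + 8 = 14.
Deneb: cost 7 ≤ 12, return 16.
Best is Deneb and Atlas with total return 22.

22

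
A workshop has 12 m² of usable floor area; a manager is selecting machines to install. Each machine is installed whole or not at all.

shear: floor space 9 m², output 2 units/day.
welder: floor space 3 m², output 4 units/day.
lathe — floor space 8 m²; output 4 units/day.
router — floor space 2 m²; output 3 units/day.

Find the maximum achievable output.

Allowing fractional choices, the relaxed optimum would be about 10.5, but machines are indivisible.
welder + router: floor space 3 + 2 = 5 ≤ 12, output 4 + 3 = 7.
welder + lathe: floor space 3 + 8 = 11 ≤ 12, output 4 + 4 = 8.
Best is welder and lathe with total output 8.

8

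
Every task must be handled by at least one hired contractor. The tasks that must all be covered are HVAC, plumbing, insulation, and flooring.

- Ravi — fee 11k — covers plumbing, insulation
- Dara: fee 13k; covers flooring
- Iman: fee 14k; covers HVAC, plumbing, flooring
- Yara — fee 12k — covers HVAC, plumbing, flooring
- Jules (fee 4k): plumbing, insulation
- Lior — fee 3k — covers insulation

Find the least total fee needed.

The greedy cost-per-new-task heuristic would pick Jules and Yara for 16, but a cheaper cover exists.
Choose Yara and Lior: together they cover HVAC, plumbing, insulation, flooring — every task.
Total fee: 12 + 3 = 15.
No cover costs less than 15.

15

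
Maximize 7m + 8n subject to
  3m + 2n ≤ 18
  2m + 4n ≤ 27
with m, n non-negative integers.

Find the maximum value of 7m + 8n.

55

Relaxing integrality, the LP optimum is 60.75 at (m,n) = (2.25, 5.62), which is not an integer point.
(m,n)=(1,6): 3·1+2·6=15≤18, 2·1+4·6=26≤27, objective 55.
(m,n)=(2,5): 3·2+2·5=16≤18, 2·2+4·5=24≤27, objective 54.
(m,n)=(3,4): 3·3+2·4=17≤18, 2·3+4·4=22≤27, objective 53.
Maximum is 55 at (m,n)=(1,6).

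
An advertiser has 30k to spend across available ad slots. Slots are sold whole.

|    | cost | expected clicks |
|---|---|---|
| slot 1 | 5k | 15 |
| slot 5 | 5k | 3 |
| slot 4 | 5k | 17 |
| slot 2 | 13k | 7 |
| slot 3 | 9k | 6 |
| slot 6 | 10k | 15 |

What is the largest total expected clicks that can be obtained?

Allowing fractional choices, the relaxed optimum would be about 53.6, but ad slots are indivisible.
slot 1 + slot 5 + slot 4 + slot 6: cost 5 + 5 + 5 + 10 = 25 ≤ 30, expected clicks 15 + 3 + 17 + 15 = 50.
slot 1 + slot 4 + slot 3 + slot 6: cost 5 + 5 + 9 + 10 = 29 ≤ 30, expected clicks 15 + 17 + 6 + 15 = 53.
slot 1 + slot 4 + slot 6: cost 5 + 5 + 10 = 20 ≤ 30, expected clicks 15 + 17 + 15 = 47.
Best is slot 1, slot 4, slot 3, and slot 6 with total expected clicks 53.

53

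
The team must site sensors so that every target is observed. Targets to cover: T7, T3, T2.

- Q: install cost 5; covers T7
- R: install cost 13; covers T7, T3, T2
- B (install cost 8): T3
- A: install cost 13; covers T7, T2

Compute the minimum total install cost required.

R alone covers T7, T3, T2 — every target.
Total install cost: 13.
No cover costs less than 13.

13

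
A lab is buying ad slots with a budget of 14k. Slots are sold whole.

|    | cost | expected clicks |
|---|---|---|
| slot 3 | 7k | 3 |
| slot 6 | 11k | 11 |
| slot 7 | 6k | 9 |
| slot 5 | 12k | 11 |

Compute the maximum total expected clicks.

12

This is a 0-1 knapsack instance.
Take slot 3 and slot 7: cost 7 + 6 = 13 ≤ 14, expected clicks 3 + 9 = 12.
No other feasible combination does better.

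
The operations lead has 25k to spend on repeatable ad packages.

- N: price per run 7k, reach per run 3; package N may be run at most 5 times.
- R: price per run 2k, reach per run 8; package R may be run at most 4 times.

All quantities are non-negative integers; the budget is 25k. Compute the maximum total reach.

38

This is a bounded integer knapsack.
1×N and 4×R: price 15 ≤ 25, reach 1·3 + 4·8 = 35.
2×N and 4×R: price 22 ≤ 25, reach 2·3 + 4·8 = 38.
Best is 38.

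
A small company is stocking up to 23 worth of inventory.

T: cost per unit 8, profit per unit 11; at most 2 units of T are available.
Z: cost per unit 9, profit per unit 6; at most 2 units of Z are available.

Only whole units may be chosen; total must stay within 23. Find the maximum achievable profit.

This is a bounded integer knapsack.
T has the best ratio (11/8); taking only T gives at most 2×11 = 22 (stopped by the cost limit).
Optimal: 2×T: cost 16 ≤ 23, profit 2·11 = 22.

22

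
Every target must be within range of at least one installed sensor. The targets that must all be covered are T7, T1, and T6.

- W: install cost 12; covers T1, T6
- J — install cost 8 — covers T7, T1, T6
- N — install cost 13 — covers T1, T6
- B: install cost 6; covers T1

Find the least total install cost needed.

8

J alone covers T7, T1, T6 — every target.
Total install cost: 8.
No cover costs less than 8.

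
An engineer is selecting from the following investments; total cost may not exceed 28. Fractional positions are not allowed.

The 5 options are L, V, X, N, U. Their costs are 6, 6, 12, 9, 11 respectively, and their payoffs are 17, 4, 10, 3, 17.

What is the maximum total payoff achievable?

38

L + N + U: cost 6 + 9 + 11 = 26 ≤ 28, payoff 17 + 3 + 17 = 37.
L + V + U: cost 6 + 6 + 11 = 23 ≤ 28, payoff 17 + 4 + 17 = 38.
L + U: cost 6 + 11 = 17 ≤ 28, payoff 17 + 17 = 34.
Best is L, V, and U with total payoff 38.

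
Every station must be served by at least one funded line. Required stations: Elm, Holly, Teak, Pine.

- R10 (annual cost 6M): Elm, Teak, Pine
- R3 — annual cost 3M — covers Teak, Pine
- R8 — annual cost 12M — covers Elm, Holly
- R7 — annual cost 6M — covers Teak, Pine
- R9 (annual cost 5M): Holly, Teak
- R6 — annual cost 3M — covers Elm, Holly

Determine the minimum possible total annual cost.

6

Choose R3 and R6: together they cover Elm, Holly, Teak, Pine — every station.
Total annual cost: 3 + 3 = 6.
No cover costs less than 6.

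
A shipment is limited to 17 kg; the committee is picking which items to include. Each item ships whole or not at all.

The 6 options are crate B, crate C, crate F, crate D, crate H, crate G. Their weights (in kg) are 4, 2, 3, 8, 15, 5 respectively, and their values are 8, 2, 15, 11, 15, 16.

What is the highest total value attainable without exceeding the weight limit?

crate B + crate F + crate G: weight 4 + 3 + 5 = 12 ≤ 17, value 8 + 15 + 16 = 39.
crate F + crate D + crate G: weight 3 + 8 + 5 = 16 ≤ 17, value 15 + 11 + 16 = 42.
crate B + crate C + crate F + crate G: weight 4 + 2 + 3 + 5 = 14 ≤ 17, value 8 + 2 + 15 + 16 = 41.
Best is crate F, crate D, and crate G with total value 42.

42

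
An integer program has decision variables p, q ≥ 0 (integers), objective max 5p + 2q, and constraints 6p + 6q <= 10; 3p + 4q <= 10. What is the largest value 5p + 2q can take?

The continuous relaxation peaks at (1.67, 0) with value 8.33; rounding to a feasible lattice point costs some objective.
(p,q)=(1,0): 6·1+6·0=6≤10, 3·1+4·0=3≤10, objective 5.
(p,q)=(0,1): 6·0+6·1=6≤10, 3·0+4·1=4≤10, objective 2.
(p,q)=(0,0): 6·0+6·0=0≤10, 3·0+4·0=0≤10, objective 0.
The best lattice point is (1,0), giving 5.

5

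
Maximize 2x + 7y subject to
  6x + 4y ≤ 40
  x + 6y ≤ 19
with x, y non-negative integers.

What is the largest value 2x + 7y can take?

(x,y)=(5,2): 6·5+4·2=38≤40, 1·5+6·2=17≤19, objective 24.
(x,y)=(4,2): 6·4+4·2=32≤40, 1·4+6·2=16≤19, objective 22.
No feasible integer point exceeds 24.

24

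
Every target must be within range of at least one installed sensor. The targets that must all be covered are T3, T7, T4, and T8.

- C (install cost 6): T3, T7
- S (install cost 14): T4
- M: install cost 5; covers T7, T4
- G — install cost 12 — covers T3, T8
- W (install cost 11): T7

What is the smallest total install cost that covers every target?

This is an integer covering problem.
Choose M and G: together they cover T3, T7, T4, T8 — every target.
Total install cost: 5 + 12 = 17.

17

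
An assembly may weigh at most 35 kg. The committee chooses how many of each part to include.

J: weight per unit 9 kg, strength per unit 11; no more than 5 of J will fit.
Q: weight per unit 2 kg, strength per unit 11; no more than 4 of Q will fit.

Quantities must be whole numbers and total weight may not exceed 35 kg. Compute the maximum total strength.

This is a bounded integer knapsack.
Q has the best ratio (11/2); taking only Q gives at most 4×11 = 44 (stopped by the supply cap of 4).
Mixing does better — 3×J and 4×Q: weight 35 ≤ 35, strength 3·11 + 4·11 = 77.

77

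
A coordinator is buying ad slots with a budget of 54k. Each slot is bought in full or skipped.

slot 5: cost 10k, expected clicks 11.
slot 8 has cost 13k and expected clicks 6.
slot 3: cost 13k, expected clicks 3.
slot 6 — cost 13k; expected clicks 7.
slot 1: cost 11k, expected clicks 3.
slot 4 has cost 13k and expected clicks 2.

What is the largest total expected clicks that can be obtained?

27

Take slot 5, slot 8, slot 6, and slot 1: cost 10 + 13 + 13 + 11 = 47 ≤ 54, expected clicks 11 + 6 + 7 + 3 = 27.
No feasible combination exceeds this.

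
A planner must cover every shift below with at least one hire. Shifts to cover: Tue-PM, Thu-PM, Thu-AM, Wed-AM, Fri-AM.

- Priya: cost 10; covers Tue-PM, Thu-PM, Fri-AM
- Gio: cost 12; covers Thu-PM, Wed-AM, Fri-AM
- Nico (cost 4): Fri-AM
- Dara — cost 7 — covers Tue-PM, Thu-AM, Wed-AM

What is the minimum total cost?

17

The greedy cost-per-new-shift heuristic would pick Dara, Nico, and Priya for 21, but a cheaper cover exists.
Choose Priya and Dara: together they cover Tue-PM, Thu-PM, Thu-AM, Wed-AM, Fri-AM — every shift.
Total cost: 10 + 7 = 17.
No cover costs less than 17.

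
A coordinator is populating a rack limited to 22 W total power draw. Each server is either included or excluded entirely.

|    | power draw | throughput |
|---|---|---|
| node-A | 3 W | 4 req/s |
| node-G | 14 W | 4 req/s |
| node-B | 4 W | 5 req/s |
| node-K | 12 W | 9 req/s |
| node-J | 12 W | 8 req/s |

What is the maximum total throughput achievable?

18

Allowing fractional choices, the relaxed optimum would be about 20.0, but servers are indivisible.
node-A + node-B + node-J: power draw 3 + 4 + 12 = 19 ≤ 22, throughput 4 + 5 + 8 = 17.
node-A + node-B + node-K: power draw 3 + 4 + 12 = 19 ≤ 22, throughput 4 + 5 + 9 = 18.
node-B + node-K: power draw 4 + 12 = 16 ≤ 22, throughput 5 + 9 = 14.
Best is node-A, node-B, and node-K with total throughput 18.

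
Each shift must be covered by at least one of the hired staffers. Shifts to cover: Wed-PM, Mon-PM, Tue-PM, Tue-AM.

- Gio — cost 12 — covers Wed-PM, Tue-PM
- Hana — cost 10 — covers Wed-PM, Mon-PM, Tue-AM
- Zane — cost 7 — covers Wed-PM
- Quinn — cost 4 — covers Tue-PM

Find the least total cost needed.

Choose Hana and Quinn: together they cover Wed-PM, Mon-PM, Tue-PM, Tue-AM — every shift.
Total cost: 10 + 4 = 14.
No cover costs less than 14.

14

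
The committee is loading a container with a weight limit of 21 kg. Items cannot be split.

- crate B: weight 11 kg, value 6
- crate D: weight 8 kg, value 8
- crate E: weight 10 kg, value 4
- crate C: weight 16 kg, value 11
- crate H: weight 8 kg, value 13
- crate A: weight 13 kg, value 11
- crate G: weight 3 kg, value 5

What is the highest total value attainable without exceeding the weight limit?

26

crate H + crate A: weight 8 + 13 = 21 ≤ 21, value 13 + 11 = 24.
crate E + crate H + crate G: weight 10 + 8 + 3 = 21 ≤ 21, value 4 + 13 + 5 = 22.
crate D + crate H + crate G: weight 8 + 8 + 3 = 19 ≤ 21, value 8 + 13 + 5 = 26.
Best is crate D, crate H, and crate G with total value 26.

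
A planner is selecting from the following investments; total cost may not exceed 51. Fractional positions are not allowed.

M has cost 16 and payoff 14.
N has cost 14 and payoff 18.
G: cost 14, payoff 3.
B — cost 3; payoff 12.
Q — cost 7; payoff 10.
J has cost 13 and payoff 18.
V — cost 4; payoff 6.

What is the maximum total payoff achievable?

68

This is an integer program with binary decision variables.
Take M, N, B, J, and V: cost 16 + 14 + 3 + 13 + 4 = 50 ≤ 51, payoff 14 + 18 + 12 + 18 + 6 = 68.
No other feasible combination does better.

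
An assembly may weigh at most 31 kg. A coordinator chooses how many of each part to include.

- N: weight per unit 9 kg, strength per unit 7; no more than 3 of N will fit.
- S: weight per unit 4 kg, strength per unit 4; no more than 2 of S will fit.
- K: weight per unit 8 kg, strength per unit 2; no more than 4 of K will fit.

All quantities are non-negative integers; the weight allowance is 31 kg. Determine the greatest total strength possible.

S has the best ratio (4/4); taking only S gives at most 2×4 = 8 (stopped by the supply cap of 2).
Mixing does better — 3×N and 1×S: weight 31 ≤ 31, strength 3·7 + 1·4 = 25.

25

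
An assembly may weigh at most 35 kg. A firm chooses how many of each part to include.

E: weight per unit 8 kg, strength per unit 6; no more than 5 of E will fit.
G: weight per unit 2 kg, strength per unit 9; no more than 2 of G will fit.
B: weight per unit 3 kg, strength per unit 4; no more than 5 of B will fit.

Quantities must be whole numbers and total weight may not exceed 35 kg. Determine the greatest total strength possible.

50

G has the best ratio (9/2); taking only G gives at most 2×9 = 18 (stopped by the supply cap of 2).
Mixing does better — 2×E, 2×G, and 5×B: weight 35 ≤ 35, strength 2·6 + 2·9 + 5·4 = 50.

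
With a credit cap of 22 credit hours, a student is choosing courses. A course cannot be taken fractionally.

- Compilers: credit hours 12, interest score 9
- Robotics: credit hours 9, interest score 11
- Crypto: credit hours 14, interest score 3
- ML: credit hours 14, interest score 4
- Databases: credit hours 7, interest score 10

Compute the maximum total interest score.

21

Compilers + Robotics: credit hours 12 + 9 = 21 ≤ 22, interest score 9 + 11 = 20.
Compilers + Databases: credit hours 12 + 7 = 19 ≤ 22, interest score 9 + 10 = 19.
Robotics + Databases: credit hours 9 + 7 = 16 ≤ 22, interest score 11 + 10 = 21.
Best is Robotics and Databases with total interest score 21.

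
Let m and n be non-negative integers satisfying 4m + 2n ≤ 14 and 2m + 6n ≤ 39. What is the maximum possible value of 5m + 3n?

Relaxing integrality, the LP optimum is 20.70 at (m,n) = (0.3, 6.4), which is not an integer point.
(m,n)=(1,5): 4·1+2·5=14≤14, 2·1+6·5=32≤39, objective 20.
(m,n)=(0,6): 4·0+2·6=12≤14, 2·0+6·6=36≤39, objective 18.
(m,n)=(1,4): 4·1+2·4=12≤14, 2·1+6·4=26≤39, objective 17.
The best lattice point is (1,5), giving 20.

20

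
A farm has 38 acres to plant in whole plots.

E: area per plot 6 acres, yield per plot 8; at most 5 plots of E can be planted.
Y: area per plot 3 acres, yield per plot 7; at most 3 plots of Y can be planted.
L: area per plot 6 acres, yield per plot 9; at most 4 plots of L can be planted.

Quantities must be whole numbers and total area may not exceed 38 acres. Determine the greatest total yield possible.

58

Take 1×E, 2×Y, and 4×L: area 36 ≤ 38, yield 1·8 + 2·7 + 4·9 = 58.
No other integer combination yields more.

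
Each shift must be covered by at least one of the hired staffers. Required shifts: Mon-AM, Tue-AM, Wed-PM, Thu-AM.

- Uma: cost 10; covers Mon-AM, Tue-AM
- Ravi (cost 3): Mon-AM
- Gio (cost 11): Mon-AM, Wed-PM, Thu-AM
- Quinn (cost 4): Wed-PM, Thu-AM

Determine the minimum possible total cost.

14

The greedy cost-per-new-shift heuristic would pick Quinn, Ravi, and Uma for 17, but a cheaper cover exists.
Choose Uma and Quinn: together they cover Mon-AM, Tue-AM, Wed-PM, Thu-AM — every shift.
Total cost: 10 + 4 = 14.
No cover costs less than 14.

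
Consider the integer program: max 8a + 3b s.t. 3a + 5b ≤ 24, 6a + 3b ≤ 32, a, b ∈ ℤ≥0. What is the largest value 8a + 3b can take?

40

Relaxing integrality, the LP optimum is 42.67 at (a,b) = (5.33, 0), which is not an integer point.
(a,b)=(5,0): 3·5+5·0=15≤24, 6·5+3·0=30≤32, objective 40.
(a,b)=(4,1): 3·4+5·1=17≤24, 6·4+3·1=27≤32, objective 35.
(a,b)=(4,0): 3·4+5·0=12≤24, 6·4+3·0=24≤32, objective 32.
No feasible integer point exceeds 40.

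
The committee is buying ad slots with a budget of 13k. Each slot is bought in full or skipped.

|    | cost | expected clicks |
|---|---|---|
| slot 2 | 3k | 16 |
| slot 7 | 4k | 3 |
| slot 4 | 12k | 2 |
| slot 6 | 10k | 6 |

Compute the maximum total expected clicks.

Take slot 2 and slot 6: cost 3 + 10 = 13 ≤ 13, expected clicks 16 + 6 = 22.
No other feasible combination does better.

22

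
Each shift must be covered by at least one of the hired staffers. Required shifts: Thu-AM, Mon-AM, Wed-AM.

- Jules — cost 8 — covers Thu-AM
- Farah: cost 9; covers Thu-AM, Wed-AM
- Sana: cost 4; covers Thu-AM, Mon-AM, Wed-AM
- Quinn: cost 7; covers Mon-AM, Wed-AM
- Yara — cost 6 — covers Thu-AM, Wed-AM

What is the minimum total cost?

4

This is an integer covering problem.
Sana alone covers Thu-AM, Mon-AM, Wed-AM — every shift.
Total cost: 4.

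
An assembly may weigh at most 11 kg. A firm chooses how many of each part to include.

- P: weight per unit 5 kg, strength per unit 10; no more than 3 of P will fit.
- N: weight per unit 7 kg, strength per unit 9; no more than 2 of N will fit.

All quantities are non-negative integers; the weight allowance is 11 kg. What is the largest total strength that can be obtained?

20

1×P: weight 5 ≤ 11, strength 1·10 = 10.
2×P: weight 10 ≤ 11, strength 2·10 = 20.
Best is 20.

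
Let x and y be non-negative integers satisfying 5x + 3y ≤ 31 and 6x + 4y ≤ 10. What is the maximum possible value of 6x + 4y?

(x,y)=(1,1) is feasible, giving 10.
(x,y)=(0,2) is feasible, giving 8.
(x,y)=(1,0) is feasible, giving 6.
(x,y)=(0,1) is feasible, giving 4.
No feasible integer point exceeds 10.

10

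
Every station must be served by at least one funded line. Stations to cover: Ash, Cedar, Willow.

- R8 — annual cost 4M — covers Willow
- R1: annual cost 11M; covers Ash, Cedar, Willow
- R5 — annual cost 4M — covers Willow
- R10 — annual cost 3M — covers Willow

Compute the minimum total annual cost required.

11

The greedy cost-per-new-station heuristic would pick R10 and R1 for 14, but a cheaper cover exists.
R1 alone covers Ash, Cedar, Willow — every station.
Total annual cost: 11.
No cover costs less than 11.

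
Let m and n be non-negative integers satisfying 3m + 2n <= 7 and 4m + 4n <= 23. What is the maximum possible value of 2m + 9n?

(m,n)=(0,3): 3·0+2·3=6≤7, 4·0+4·3=12≤23, objective 27.
(m,n)=(1,2): 3·1+2·2=7≤7, 4·1+4·2=12≤23, objective 20.
(m,n)=(0,2): 3·0+2·2=4≤7, 4·0+4·2=8≤23, objective 18.
The best lattice point is (0,3), giving 27.

27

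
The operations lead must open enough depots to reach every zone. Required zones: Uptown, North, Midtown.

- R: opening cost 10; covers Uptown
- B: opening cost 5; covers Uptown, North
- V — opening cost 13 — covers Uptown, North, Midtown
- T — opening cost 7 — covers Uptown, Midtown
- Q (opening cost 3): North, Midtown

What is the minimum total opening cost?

Choose B and Q: together they cover Uptown, North, Midtown — every zone.
Total opening cost: 5 + 3 = 8.
No cover costs less than 8.

8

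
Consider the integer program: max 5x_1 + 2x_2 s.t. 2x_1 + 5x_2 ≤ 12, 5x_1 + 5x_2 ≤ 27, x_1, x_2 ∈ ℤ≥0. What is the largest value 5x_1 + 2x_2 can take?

25

Relaxing integrality, the LP optimum is 27.00 at (x_1,x_2) = (5.4, 0), which is not an integer point.
(x_1,x_2)=(5,0): 2·5+5·0=10≤12, 5·5+5·0=25≤27, objective 25.
(x_1,x_2)=(4,0): 2·4+5·0=8≤12, 5·4+5·0=20≤27, objective 20.
Maximum is 25 at (x_1,x_2)=(5,0).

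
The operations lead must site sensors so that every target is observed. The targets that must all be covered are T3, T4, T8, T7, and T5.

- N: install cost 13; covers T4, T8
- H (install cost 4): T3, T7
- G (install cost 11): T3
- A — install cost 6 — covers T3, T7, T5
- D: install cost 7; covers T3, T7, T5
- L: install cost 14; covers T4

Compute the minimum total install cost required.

This is a weighted set-cover instance.
The greedy cost-per-new-target heuristic would pick H, A, and N for 23, but a cheaper cover exists.
Choose N and A: together they cover T3, T4, T8, T7, T5 — every target.
Total install cost: 13 + 6 = 19.
No cover costs less than 19.

19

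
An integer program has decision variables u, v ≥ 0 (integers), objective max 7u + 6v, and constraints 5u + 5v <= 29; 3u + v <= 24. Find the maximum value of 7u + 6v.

35

(u,v)=(5,0) is feasible, giving 35.
(u,v)=(4,1) is feasible, giving 34.
No feasible integer point exceeds 35.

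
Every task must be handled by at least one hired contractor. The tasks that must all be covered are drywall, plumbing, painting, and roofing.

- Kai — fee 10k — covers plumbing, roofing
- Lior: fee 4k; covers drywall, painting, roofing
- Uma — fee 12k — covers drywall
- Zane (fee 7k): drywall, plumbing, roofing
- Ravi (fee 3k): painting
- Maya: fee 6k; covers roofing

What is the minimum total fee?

The greedy cost-per-new-task heuristic would pick Lior and Zane for 11, but a cheaper cover exists.
Choose Zane and Ravi: together they cover drywall, plumbing, painting, roofing — every task.
Total fee: 7 + 3 = 10.
No cover costs less than 10.

10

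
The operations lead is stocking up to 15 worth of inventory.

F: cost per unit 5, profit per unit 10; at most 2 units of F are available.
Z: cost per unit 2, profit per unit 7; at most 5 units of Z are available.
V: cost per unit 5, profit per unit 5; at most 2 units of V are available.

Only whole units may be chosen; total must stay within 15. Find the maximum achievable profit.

1×F and 5×Z: cost 15 ≤ 15, profit 1·10 + 5·7 = 45.
5×Z and 1×V: cost 15 ≤ 15, profit 5·7 + 1·5 = 40.
Best is 45.

45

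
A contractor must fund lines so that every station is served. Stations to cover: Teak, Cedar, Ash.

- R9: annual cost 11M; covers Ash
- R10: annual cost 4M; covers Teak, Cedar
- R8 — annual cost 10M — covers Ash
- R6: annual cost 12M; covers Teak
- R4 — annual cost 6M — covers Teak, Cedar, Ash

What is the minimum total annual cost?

R4 alone covers Teak, Cedar, Ash — every station.
Total annual cost: 6.

6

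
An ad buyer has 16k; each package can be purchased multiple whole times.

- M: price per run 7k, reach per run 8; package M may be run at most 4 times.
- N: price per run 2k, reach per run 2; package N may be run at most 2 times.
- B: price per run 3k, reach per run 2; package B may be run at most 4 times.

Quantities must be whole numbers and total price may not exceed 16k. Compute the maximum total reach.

18

M has the best ratio (8/7); taking only M gives at most 2×8 = 16 (stopped by the price limit).
Mixing does better — 2×M and 1×N: price 16 ≤ 16, reach 2·8 + 1·2 = 18.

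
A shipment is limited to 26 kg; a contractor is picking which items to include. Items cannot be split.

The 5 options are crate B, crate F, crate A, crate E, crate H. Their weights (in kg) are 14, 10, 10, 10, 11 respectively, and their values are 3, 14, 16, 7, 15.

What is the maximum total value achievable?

Take crate A and crate H: weight 10 + 11 = 21 ≤ 26, value 16 + 15 = 31.
No other feasible combination does better.

31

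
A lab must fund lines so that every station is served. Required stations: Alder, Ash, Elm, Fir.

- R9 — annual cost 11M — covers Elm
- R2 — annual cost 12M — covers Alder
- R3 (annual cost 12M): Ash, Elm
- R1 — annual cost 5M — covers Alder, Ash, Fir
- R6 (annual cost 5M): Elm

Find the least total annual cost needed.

Choose R1 and R6: together they cover Alder, Ash, Elm, Fir — every station.
Total annual cost: 5 + 5 = 10.

10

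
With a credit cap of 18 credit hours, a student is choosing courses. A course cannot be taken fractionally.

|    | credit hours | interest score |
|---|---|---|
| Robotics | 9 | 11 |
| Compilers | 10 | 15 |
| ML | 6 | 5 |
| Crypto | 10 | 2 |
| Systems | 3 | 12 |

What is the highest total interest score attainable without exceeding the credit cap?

Treat it as a binary knapsack problem.
Allowing fractional choices, the relaxed optimum would be about 33.1, but courses are indivisible.
Robotics + ML + Systems: credit hours 9 + 6 + 3 = 18 ≤ 18, interest score 11 + 5 + 12 = 28.
Compilers + Systems: credit hours 10 + 3 = 13 ≤ 18, interest score 15 + 12 = 27.
Best is Robotics, ML, and Systems with total interest score 28.

28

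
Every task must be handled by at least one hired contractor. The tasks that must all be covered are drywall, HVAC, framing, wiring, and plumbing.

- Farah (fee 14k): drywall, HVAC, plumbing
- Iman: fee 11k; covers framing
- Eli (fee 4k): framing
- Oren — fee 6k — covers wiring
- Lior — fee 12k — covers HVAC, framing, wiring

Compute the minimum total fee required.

Choose Farah, Eli, and Oren: together they cover drywall, HVAC, framing, wiring, plumbing — every task.
Total fee: 14 + 4 + 6 = 24.
No cover costs less than 24.

24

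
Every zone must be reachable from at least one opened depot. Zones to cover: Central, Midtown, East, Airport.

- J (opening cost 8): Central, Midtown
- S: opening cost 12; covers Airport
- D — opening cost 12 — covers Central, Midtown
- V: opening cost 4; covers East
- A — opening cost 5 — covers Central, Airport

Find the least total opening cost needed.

17

Choose J, V, and A: together they cover Central, Midtown, East, Airport — every zone.
Total opening cost: 8 + 4 + 5 = 17.
No cover costs less than 17.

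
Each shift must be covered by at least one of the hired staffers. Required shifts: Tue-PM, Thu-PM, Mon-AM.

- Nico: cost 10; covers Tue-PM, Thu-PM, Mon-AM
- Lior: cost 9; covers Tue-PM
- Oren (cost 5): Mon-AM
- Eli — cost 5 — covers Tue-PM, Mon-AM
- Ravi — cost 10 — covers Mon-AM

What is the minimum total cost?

10

The greedy cost-per-new-shift heuristic would pick Eli and Nico for 15, but a cheaper cover exists.
Nico alone covers Tue-PM, Thu-PM, Mon-AM — every shift.
Total cost: 10.
No cover costs less than 10.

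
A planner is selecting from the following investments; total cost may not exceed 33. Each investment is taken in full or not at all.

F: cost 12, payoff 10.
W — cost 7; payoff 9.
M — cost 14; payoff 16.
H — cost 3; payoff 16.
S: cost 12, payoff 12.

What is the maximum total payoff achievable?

44

Allowing fractional choices, the relaxed optimum would be about 50.0, but investments are indivisible.
M + H + S: cost 14 + 3 + 12 = 29 ≤ 33, payoff 16 + 16 + 12 = 44.
F + M + H: cost 12 + 14 + 3 = 29 ≤ 33, payoff 10 + 16 + 16 = 42.
W + M + H: cost 7 + 14 + 3 = 24 ≤ 33, payoff 9 + 16 + 16 = 41.
Best is M, H, and S with total payoff 44.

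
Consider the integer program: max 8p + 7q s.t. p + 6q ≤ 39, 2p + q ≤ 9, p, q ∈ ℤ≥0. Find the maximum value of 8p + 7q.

51

(p,q)=(2,5): 1·2+6·5=32≤39, 2·2+1·5=9≤9, objective 51.
(p,q)=(1,6): 1·1+6·6=37≤39, 2·1+1·6=8≤9, objective 50.
(p,q)=(2,4): 1·2+6·4=26≤39, 2·2+1·4=8≤9, objective 44.
(p,q)=(1,5): 1·1+6·5=31≤39, 2·1+1·5=7≤9, objective 43.
The best lattice point is (2,5), giving 51.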